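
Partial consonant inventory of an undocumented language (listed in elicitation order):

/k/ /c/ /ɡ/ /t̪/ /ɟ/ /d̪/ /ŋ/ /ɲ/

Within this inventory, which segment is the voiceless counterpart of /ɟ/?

/c/

/ɟ/ is a voiced palatal stop.
The voiceless counterpart is a voiceless palatal stop — in this inventory, /c/.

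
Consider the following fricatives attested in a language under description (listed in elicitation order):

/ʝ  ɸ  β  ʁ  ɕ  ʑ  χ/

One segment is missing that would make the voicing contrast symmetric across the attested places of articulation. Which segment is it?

Voiceless: /ɸ/ (bilabial), /ɕ/ (alveolo-palatal), /χ/ (uvular).
Voiced: /β/ (bilabial), /ʑ/ (alveolo-palatal), /ʝ/ (palatal), /ʁ/ (uvular).
The palatal row has no voiceless member, so the gap is the voiceless palatal fricative /ç/.

/ç/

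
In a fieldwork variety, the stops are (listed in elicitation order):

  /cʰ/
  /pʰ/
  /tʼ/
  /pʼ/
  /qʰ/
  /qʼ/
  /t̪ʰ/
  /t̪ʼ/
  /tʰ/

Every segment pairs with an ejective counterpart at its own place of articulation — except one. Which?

Bilabial: /pʰ/ ~ /pʼ/
Dental: /t̪ʰ/ ~ /t̪ʼ/
Alveolar: /tʰ/ ~ /tʼ/
Uvular: /qʰ/ ~ /qʼ/
Palatal: only /cʰ/ (aspirated); no ejective partner.
So /cʰ/ is the unpaired segment.

/cʰ/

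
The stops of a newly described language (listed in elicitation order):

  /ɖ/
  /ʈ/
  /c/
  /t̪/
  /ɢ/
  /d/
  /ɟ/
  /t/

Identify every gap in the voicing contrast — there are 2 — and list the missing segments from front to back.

/d̪/, /q/

Voiceless: /t̪/ (dental), /t/ (alveolar), /ʈ/ (retroflex), /c/ (palatal).
Voiced: /d/ (alveolar), /ɖ/ (retroflex), /ɟ/ (palatal), /ɢ/ (uvular).
Gaps, from front to back: dental lacks voiced (/d̪/); uvular lacks voiceless (/q/).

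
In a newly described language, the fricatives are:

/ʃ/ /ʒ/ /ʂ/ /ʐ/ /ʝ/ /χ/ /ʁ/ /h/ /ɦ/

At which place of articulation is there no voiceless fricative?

postalveolar: voiceless /ʃ/, voiced /ʒ/.
retroflex: voiceless /ʂ/, voiced /ʐ/.
palatal: voiceless —, voiced /ʝ/.
uvular: voiceless /χ/, voiced /ʁ/.
glottal: voiceless /h/, voiced /ɦ/.
Every place of articulation has a voiceless member except palatal, where /ç/ would be expected.

palatal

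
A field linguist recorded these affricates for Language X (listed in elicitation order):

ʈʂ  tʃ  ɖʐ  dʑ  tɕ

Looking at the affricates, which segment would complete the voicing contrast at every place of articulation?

postalveolar: voiceless /tʃ/, voiced —.
retroflex: voiceless /ʈʂ/, voiced /ɖʐ/.
alveolo-palatal: voiceless /tɕ/, voiced /dʑ/.
The postalveolar row has no voiced member, so the gap is the voiced postalveolar affricate /dʒ/.

/dʒ/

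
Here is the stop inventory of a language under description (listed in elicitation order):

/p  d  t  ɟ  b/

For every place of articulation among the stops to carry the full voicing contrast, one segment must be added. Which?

bilabial: voiceless /p/, voiced /b/.
alveolar: voiceless /t/, voiced /d/.
palatal: voiceless —, voiced /ɟ/.
The palatal row has no voiceless member, so the gap is the voiceless palatal stop /c/.

/c/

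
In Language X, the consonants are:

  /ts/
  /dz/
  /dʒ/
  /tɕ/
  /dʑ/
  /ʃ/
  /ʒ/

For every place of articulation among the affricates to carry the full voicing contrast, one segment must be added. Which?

Voiceless: /ts/ (alveolar), /tɕ/ (alveolo-palatal).
Voiced: /dz/ (alveolar), /dʒ/ (postalveolar), /dʑ/ (alveolo-palatal).
The postalveolar row has no voiceless member, so the gap is the voiceless postalveolar affricate /tʃ/.

/tʃ/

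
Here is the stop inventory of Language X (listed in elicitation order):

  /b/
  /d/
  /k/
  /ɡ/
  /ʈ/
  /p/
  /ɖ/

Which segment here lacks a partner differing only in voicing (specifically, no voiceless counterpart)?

Bilabial: /p/ ~ /b/
Retroflex: /ʈ/ ~ /ɖ/
Velar: /k/ ~ /ɡ/
Alveolar: only /d/ (voiced); no voiceless partner.
So /d/ is the unpaired segment.

/d/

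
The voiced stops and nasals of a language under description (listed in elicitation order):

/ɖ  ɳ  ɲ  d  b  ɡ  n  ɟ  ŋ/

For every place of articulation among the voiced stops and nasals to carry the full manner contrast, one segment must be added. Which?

/m/

bilabial: oral stop /b/, nasal —.
alveolar: oral stop /d/, nasal /n/.
retroflex: oral stop /ɖ/, nasal /ɳ/.
palatal: oral stop /ɟ/, nasal /ɲ/.
velar: oral stop /ɡ/, nasal /ŋ/.
The bilabial row has no nasal member, so the gap is the bilabial nasal /m/.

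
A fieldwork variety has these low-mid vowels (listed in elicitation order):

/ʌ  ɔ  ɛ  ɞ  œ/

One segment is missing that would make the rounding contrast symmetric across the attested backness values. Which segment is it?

backness          unrounded  rounded 
front             ɛ         œ       
central           —         ɞ       
back              ʌ         ɔ       
The central row has no unrounded member, so the gap is the central unrounded vowel /ɜ/.

/ɜ/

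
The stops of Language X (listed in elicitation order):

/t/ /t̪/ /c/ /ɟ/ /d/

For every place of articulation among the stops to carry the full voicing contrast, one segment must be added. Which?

/d̪/

Voiceless: /t̪/ (dental), /t/ (alveolar), /c/ (palatal).
Voiced: /d/ (alveolar), /ɟ/ (palatal).
The dental row has no voiced member, so the gap is the voiced dental stop /d̪/.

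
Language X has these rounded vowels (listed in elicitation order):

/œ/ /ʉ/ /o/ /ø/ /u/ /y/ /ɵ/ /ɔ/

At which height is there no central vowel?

high: front /y/, central /ʉ/, back /u/.
high-mid: front /ø/, central /ɵ/, back /o/.
low-mid: front /œ/, central —, back /ɔ/.
Every height has a central member except low-mid, where /ɞ/ would be expected.

low-mid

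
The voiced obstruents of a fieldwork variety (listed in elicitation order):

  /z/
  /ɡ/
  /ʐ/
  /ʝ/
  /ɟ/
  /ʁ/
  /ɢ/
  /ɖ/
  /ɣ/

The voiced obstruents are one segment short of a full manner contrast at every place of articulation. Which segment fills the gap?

Stop: /ɖ/ (retroflex), /ɟ/ (palatal), /ɡ/ (velar), /ɢ/ (uvular).
Fricative: /z/ (alveolar), /ʐ/ (retroflex), /ʝ/ (palatal), /ɣ/ (velar), /ʁ/ (uvular).
The alveolar row has no stop member, so the gap is the alveolar stop /d/.

/d/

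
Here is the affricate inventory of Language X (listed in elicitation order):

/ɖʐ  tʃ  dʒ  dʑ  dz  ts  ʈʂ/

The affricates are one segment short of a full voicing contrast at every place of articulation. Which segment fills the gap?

place of articulation  voiceless  voiced  
alveolar          ts        dz      
postalveolar      tʃ        dʒ      
retroflex         ʈʂ        ɖʐ      
alveolo-palatal   —         dʑ      
The alveolo-palatal row has no voiceless member, so the gap is the voiceless alveolo-palatal affricate /tɕ/.

/tɕ/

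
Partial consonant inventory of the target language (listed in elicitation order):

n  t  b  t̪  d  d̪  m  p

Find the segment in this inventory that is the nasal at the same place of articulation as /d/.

/d/ is a voiced alveolar stop.
The nasal at the same place is an alveolar nasal — in this inventory, /n/.

/n/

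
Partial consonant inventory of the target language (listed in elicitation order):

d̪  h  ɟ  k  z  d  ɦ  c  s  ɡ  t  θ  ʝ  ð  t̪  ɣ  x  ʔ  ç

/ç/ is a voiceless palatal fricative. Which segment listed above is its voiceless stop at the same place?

The voiceless stop at the same place is a voiceless palatal stop — in this inventory, /c/.

/c/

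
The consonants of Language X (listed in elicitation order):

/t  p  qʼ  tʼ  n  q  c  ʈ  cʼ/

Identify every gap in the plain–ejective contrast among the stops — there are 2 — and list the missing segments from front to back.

place of articulation  plain     ejective
bilabial          p         —       
alveolar          t         tʼ      
retroflex         ʈ         —       
palatal           c         cʼ      
uvular            q         qʼ      
Gaps, from front to back: bilabial lacks ejective (/pʼ/); retroflex lacks ejective (/ʈʼ/).

/pʼ/, /ʈʼ/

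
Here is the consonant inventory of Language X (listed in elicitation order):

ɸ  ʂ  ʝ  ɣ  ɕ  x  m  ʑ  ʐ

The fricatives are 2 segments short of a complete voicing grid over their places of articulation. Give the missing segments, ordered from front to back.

/β/, /ç/

place of articulation  voiceless  voiced  
bilabial          ɸ         —       
retroflex         ʂ         ʐ       
alveolo-palatal   ɕ         ʑ       
palatal           —         ʝ       
velar             x         ɣ       
Gaps, from front to back: bilabial lacks voiced (/β/); palatal lacks voiceless (/ç/).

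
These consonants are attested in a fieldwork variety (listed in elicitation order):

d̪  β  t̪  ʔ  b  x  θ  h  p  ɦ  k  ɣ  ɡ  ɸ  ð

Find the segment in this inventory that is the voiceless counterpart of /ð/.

/θ/

/ð/ is a voiced dental fricative.
The voiceless counterpart is a voiceless dental fricative — in this inventory, /θ/.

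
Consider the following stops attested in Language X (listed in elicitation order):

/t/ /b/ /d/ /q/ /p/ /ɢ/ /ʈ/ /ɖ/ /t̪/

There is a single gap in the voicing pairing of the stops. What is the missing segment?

Voiceless: /p/ (bilabial), /t̪/ (dental), /t/ (alveolar), /ʈ/ (retroflex), /q/ (uvular).
Voiced: /b/ (bilabial), /d/ (alveolar), /ɖ/ (retroflex), /ɢ/ (uvular).
The dental row has no voiced member, so the gap is the voiced dental stop /d̪/.

/d̪/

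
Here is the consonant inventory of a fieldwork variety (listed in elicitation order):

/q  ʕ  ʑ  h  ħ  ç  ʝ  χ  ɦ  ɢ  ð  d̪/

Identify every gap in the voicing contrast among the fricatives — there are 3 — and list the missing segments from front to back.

place of articulation  voiceless  voiced  
dental            —         ð       
alveolo-palatal   —         ʑ       
palatal           ç         ʝ       
uvular            χ         —       
pharyngeal        ħ         ʕ       
glottal           h         ɦ       
Gaps, from front to back: dental lacks voiceless (/θ/); alveolo-palatal lacks voiceless (/ɕ/); uvular lacks voiced (/ʁ/).

/θ/, /ɕ/, /ʁ/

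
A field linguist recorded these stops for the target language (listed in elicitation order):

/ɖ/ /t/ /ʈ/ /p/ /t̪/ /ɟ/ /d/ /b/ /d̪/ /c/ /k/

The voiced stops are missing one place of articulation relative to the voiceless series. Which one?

Voiceless: /p/ (bilabial), /t̪/ (dental), /t/ (alveolar), /ʈ/ (retroflex), /c/ (palatal), /k/ (velar).
Voiced: /b/ (bilabial), /d̪/ (dental), /d/ (alveolar), /ɖ/ (retroflex), /ɟ/ (palatal).
Every place of articulation has a voiced member except velar, where /ɡ/ would be expected.

velar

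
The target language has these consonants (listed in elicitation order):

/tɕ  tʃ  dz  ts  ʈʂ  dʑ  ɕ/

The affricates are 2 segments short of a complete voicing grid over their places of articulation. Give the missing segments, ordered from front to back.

alveolar: voiceless /ts/, voiced /dz/.
postalveolar: voiceless /tʃ/, voiced —.
retroflex: voiceless /ʈʂ/, voiced —.
alveolo-palatal: voiceless /tɕ/, voiced /dʑ/.
Gaps, from front to back: postalveolar lacks voiced (/dʒ/); retroflex lacks voiced (/ɖʐ/).

/dʒ/, /ɖʐ/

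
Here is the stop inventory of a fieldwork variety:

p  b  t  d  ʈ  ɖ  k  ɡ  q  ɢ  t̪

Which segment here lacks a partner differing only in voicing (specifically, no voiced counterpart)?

/t̪/

Bilabial: /p/ ~ /b/
Alveolar: /t/ ~ /d/
Retroflex: /ʈ/ ~ /ɖ/
Velar: /k/ ~ /ɡ/
Uvular: /q/ ~ /ɢ/
Dental: only /t̪/ (voiceless); no voiced partner.
So /t̪/ is the unpaired segment.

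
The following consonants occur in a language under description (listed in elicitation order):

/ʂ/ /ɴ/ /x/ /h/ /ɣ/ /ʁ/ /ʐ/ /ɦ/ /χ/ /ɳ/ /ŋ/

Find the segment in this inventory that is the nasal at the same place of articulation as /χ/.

/χ/ is a voiceless uvular fricative.
The nasal at the same place is an uvular nasal — in this inventory, /ɴ/.

/ɴ/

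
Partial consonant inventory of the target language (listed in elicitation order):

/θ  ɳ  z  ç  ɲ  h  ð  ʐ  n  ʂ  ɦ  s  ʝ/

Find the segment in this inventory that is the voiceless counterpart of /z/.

/z/ is a voiced alveolar fricative.
The voiceless counterpart is a voiceless alveolar fricative — in this inventory, /s/.

/s/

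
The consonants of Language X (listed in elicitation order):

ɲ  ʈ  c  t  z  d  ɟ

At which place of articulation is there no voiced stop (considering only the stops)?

retroflex

Voiceless: /t/ (alveolar), /ʈ/ (retroflex), /c/ (palatal).
Voiced: /d/ (alveolar), /ɟ/ (palatal).
Every place of articulation has a voiced member except retroflex, where /ɖ/ would be expected.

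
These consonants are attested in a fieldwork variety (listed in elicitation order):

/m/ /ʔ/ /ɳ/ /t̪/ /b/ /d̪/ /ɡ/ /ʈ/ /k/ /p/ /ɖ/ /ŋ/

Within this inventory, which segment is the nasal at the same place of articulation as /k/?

/k/ is a voiceless velar stop.
The nasal at the same place is a velar nasal — in this inventory, /ŋ/.

/ŋ/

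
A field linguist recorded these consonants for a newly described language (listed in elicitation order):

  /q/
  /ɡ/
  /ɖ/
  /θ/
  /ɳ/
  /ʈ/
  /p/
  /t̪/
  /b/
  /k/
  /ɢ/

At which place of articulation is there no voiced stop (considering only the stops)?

dental

bilabial: voiceless /p/, voiced /b/.
dental: voiceless /t̪/, voiced —.
retroflex: voiceless /ʈ/, voiced /ɖ/.
velar: voiceless /k/, voiced /ɡ/.
uvular: voiceless /q/, voiced /ɢ/.
Every place of articulation has a voiced member except dental, where /d̪/ would be expected.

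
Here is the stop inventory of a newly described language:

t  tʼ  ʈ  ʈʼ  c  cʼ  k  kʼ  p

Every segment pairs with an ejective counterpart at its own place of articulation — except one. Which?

/p/

Alveolar: /t/ ~ /tʼ/
Retroflex: /ʈ/ ~ /ʈʼ/
Palatal: /c/ ~ /cʼ/
Velar: /k/ ~ /kʼ/
Bilabial: only /p/ (plain); no ejective partner.
So /p/ is the unpaired segment.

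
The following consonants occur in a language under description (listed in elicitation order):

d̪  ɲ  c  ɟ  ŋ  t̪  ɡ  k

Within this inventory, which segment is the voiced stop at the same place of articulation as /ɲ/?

/ɟ/

/ɲ/ is a palatal nasal.
The voiced stop at the same place is a voiced palatal stop — in this inventory, /ɟ/.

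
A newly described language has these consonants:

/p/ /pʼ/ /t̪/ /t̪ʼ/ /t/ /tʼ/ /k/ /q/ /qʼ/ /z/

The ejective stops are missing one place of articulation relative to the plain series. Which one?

velar

bilabial: plain /p/, ejective /pʼ/.
dental: plain /t̪/, ejective /t̪ʼ/.
alveolar: plain /t/, ejective /tʼ/.
velar: plain /k/, ejective —.
uvular: plain /q/, ejective /qʼ/.
Every place of articulation has an ejective member except velar, where /kʼ/ would be expected.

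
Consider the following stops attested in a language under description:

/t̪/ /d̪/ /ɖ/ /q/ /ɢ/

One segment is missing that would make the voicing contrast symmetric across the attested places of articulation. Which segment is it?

/ʈ/

dental: voiceless /t̪/, voiced /d̪/.
retroflex: voiceless —, voiced /ɖ/.
uvular: voiceless /q/, voiced /ɢ/.
The retroflex row has no voiceless member, so the gap is the voiceless retroflex stop /ʈ/.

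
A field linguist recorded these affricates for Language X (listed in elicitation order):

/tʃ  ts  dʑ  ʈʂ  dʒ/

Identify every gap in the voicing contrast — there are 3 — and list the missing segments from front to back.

/dz/, /ɖʐ/, /tɕ/

Voiceless: /ts/ (alveolar), /tʃ/ (postalveolar), /ʈʂ/ (retroflex).
Voiced: /dʒ/ (postalveolar), /dʑ/ (alveolo-palatal).
Gaps, from front to back: alveolar lacks voiced (/dz/); retroflex lacks voiced (/ɖʐ/); alveolo-palatal lacks voiceless (/tɕ/).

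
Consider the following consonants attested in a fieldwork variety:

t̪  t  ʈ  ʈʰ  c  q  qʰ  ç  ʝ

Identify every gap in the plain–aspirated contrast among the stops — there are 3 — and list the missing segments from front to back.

/t̪ʰ/, /tʰ/, /cʰ/

place of articulation  plain     aspirated
dental            t̪        —       
alveolar          t         —       
retroflex         ʈ         ʈʰ      
palatal           c         —       
uvular            q         qʰ      
Gaps, from front to back: dental lacks aspirated (/t̪ʰ/); alveolar lacks aspirated (/tʰ/); palatal lacks aspirated (/cʰ/).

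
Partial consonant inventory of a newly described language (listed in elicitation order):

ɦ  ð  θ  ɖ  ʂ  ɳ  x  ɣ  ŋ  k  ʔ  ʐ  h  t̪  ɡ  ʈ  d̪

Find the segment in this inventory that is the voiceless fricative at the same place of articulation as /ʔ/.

/h/

/ʔ/ is a voiceless glottal stop.
The voiceless fricative at the same place is a voiceless glottal fricative — in this inventory, /h/.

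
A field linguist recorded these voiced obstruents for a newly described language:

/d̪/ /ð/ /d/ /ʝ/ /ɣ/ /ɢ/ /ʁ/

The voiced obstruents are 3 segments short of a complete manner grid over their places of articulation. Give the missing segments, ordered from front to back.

/z/, /ɟ/, /ɡ/

dental: stop /d̪/, fricative /ð/.
alveolar: stop /d/, fricative —.
palatal: stop —, fricative /ʝ/.
velar: stop —, fricative /ɣ/.
uvular: stop /ɢ/, fricative /ʁ/.
Gaps, from front to back: alveolar lacks fricative (/z/); palatal lacks stop (/ɟ/); velar lacks stop (/ɡ/).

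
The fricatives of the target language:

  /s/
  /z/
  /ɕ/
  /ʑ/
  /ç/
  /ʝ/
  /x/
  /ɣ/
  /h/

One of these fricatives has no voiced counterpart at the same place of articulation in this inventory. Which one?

/h/

Alveolar: /s/ ~ /z/
Alveolo-palatal: /ɕ/ ~ /ʑ/
Palatal: /ç/ ~ /ʝ/
Velar: /x/ ~ /ɣ/
Glottal: only /h/ (voiceless); no voiced partner.
So /h/ is the unpaired segment.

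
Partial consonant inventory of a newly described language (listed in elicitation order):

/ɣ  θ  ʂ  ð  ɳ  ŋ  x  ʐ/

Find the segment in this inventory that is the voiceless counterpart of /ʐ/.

/ʐ/ is a voiced retroflex fricative.
The voiceless counterpart is a voiceless retroflex fricative — in this inventory, /ʂ/.

/ʂ/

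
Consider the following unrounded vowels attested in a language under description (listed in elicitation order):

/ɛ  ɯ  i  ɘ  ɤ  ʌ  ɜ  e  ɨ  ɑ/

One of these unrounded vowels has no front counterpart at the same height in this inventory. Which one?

/ɑ/

High: /i/ ~ /ɨ/ ~ /ɯ/
High-mid: /e/ ~ /ɘ/ ~ /ɤ/
Low-mid: /ɛ/ ~ /ɜ/ ~ /ʌ/
Low: only /ɑ/ (back); no front partner.
So /ɑ/ is the unpaired segment.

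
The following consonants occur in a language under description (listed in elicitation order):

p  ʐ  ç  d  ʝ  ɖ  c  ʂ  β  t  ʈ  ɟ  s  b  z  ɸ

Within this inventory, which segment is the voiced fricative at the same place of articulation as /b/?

/b/ is a voiced bilabial stop.
The voiced fricative at the same place is a voiced bilabial fricative — in this inventory, /β/.

/β/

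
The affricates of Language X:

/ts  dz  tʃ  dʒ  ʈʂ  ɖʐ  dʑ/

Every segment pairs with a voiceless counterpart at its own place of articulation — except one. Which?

/dʑ/

Alveolar: /ts/ ~ /dz/
Postalveolar: /tʃ/ ~ /dʒ/
Retroflex: /ʈʂ/ ~ /ɖʐ/
Alveolo-palatal: only /dʑ/ (voiced); no voiceless partner.
So /dʑ/ is the unpaired segment.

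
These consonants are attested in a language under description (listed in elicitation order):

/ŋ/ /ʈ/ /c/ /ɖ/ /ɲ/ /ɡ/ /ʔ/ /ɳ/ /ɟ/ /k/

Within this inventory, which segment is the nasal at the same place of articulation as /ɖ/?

/ɳ/

/ɖ/ is a voiced retroflex stop.
The nasal at the same place is a retroflex nasal — in this inventory, /ɳ/.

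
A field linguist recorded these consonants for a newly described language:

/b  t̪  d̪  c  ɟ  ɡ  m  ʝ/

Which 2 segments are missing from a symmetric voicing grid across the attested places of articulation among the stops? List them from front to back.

/p/, /k/

Voiceless: /t̪/ (dental), /c/ (palatal).
Voiced: /b/ (bilabial), /d̪/ (dental), /ɟ/ (palatal), /ɡ/ (velar).
Gaps, from front to back: bilabial lacks voiceless (/p/); velar lacks voiceless (/k/).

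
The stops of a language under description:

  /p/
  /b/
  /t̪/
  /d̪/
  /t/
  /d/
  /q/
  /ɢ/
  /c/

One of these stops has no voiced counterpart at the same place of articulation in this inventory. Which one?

/c/

Bilabial: /p/ ~ /b/
Dental: /t̪/ ~ /d̪/
Alveolar: /t/ ~ /d/
Uvular: /q/ ~ /ɢ/
Palatal: only /c/ (voiceless); no voiced partner.
So /c/ is the unpaired segment.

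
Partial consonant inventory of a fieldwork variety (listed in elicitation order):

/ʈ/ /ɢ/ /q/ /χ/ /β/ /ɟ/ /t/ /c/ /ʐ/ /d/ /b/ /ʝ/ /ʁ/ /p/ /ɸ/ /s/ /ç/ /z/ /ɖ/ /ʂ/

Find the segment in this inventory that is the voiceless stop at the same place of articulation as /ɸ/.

/p/

/ɸ/ is a voiceless bilabial fricative.
The voiceless stop at the same place is a voiceless bilabial stop — in this inventory, /p/.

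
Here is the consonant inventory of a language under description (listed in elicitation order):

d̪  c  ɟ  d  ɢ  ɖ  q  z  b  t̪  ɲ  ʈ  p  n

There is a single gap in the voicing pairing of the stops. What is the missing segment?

bilabial: voiceless /p/, voiced /b/.
dental: voiceless /t̪/, voiced /d̪/.
alveolar: voiceless —, voiced /d/.
retroflex: voiceless /ʈ/, voiced /ɖ/.
palatal: voiceless /c/, voiced /ɟ/.
uvular: voiceless /q/, voiced /ɢ/.
The alveolar row has no voiceless member, so the gap is the voiceless alveolar stop /t/.

/t/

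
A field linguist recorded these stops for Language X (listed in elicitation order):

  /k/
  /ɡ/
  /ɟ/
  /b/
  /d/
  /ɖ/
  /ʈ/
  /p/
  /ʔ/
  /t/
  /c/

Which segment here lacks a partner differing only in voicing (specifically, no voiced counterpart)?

/ʔ/

Bilabial: /p/ ~ /b/
Alveolar: /t/ ~ /d/
Retroflex: /ʈ/ ~ /ɖ/
Palatal: /c/ ~ /ɟ/
Velar: /k/ ~ /ɡ/
Glottal: only /ʔ/ (voiceless); no voiced partner.
So /ʔ/ is the unpaired segment.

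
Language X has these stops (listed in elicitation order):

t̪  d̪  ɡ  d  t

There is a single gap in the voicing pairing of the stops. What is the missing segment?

/k/

dental: voiceless /t̪/, voiced /d̪/.
alveolar: voiceless /t/, voiced /d/.
velar: voiceless —, voiced /ɡ/.
The velar row has no voiceless member, so the gap is the voiceless velar stop /k/.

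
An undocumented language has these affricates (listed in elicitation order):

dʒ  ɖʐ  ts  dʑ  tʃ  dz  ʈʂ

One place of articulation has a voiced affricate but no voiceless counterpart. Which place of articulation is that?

alveolar: voiceless /ts/, voiced /dz/.
postalveolar: voiceless /tʃ/, voiced /dʒ/.
retroflex: voiceless /ʈʂ/, voiced /ɖʐ/.
alveolo-palatal: voiceless —, voiced /dʑ/.
Every place of articulation has a voiceless member except alveolo-palatal, where /tɕ/ would be expected.

alveolo-palatal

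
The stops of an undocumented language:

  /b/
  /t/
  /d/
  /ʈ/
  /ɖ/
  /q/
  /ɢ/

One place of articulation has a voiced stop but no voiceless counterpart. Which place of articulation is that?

Voiceless: /t/ (alveolar), /ʈ/ (retroflex), /q/ (uvular).
Voiced: /b/ (bilabial), /d/ (alveolar), /ɖ/ (retroflex), /ɢ/ (uvular).
Every place of articulation has a voiceless member except bilabial, where /p/ would be expected.

bilabial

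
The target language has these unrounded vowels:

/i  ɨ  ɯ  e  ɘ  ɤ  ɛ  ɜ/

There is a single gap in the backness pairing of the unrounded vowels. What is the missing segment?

high: front /i/, central /ɨ/, back /ɯ/.
high-mid: front /e/, central /ɘ/, back /ɤ/.
low-mid: front /ɛ/, central /ɜ/, back —.
The low-mid row has no back member, so the gap is the low-mid back unrounded vowel /ʌ/.

/ʌ/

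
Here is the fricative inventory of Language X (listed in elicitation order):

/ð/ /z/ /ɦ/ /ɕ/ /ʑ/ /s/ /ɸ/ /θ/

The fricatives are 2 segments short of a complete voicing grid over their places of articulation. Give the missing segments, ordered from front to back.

place of articulation  voiceless  voiced  
bilabial          ɸ         —       
dental            θ         ð       
alveolar          s         z       
alveolo-palatal   ɕ         ʑ       
glottal           —         ɦ       
Gaps, from front to back: bilabial lacks voiced (/β/); glottal lacks voiceless (/h/).

/β/, /h/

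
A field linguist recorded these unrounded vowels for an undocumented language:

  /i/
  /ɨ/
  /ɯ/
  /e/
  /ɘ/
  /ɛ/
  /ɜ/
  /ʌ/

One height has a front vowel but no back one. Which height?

high-mid

Front: /i/ (high), /e/ (high-mid), /ɛ/ (low-mid).
Central: /ɨ/ (high), /ɘ/ (high-mid), /ɜ/ (low-mid).
Back: /ɯ/ (high), /ʌ/ (low-mid).
Every height has a back member except high-mid, where /ɤ/ would be expected.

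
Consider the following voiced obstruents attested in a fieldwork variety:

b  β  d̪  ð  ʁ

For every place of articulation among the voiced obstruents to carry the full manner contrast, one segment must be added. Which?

bilabial: stop /b/, fricative /β/.
dental: stop /d̪/, fricative /ð/.
uvular: stop —, fricative /ʁ/.
The uvular row has no stop member, so the gap is the uvular stop /ɢ/.

/ɢ/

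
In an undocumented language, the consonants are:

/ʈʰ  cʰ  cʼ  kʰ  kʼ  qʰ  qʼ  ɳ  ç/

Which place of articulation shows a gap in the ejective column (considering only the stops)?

retroflex

place of articulation  aspirated  ejective
retroflex         ʈʰ        —       
palatal           cʰ        cʼ      
velar             kʰ        kʼ      
uvular            qʰ        qʼ      
Every place of articulation has an ejective member except retroflex, where /ʈʼ/ would be expected.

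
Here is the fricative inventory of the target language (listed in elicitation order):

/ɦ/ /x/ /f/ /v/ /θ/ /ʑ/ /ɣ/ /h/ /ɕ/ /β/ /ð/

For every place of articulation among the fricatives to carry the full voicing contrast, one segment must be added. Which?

/ɸ/

Voiceless: /f/ (labiodental), /θ/ (dental), /ɕ/ (alveolo-palatal), /x/ (velar), /h/ (glottal).
Voiced: /β/ (bilabial), /v/ (labiodental), /ð/ (dental), /ʑ/ (alveolo-palatal), /ɣ/ (velar), /ɦ/ (glottal).
The bilabial row has no voiceless member, so the gap is the voiceless bilabial fricative /ɸ/.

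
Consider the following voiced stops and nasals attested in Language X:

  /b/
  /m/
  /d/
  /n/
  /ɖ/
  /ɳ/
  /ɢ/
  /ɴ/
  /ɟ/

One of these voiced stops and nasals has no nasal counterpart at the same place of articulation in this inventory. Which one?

Bilabial: /b/ ~ /m/
Alveolar: /d/ ~ /n/
Retroflex: /ɖ/ ~ /ɳ/
Uvular: /ɢ/ ~ /ɴ/
Palatal: only /ɟ/ (oral stop); no nasal partner.
So /ɟ/ is the unpaired segment.

/ɟ/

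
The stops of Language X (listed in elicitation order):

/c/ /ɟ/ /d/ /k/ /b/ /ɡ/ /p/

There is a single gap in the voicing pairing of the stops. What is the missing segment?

Voiceless: /p/ (bilabial), /c/ (palatal), /k/ (velar).
Voiced: /b/ (bilabial), /d/ (alveolar), /ɟ/ (palatal), /ɡ/ (velar).
The alveolar row has no voiceless member, so the gap is the voiceless alveolar stop /t/.

/t/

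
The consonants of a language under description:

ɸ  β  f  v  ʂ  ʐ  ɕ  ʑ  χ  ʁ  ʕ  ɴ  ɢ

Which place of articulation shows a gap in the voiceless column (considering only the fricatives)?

pharyngeal

bilabial: voiceless /ɸ/, voiced /β/.
labiodental: voiceless /f/, voiced /v/.
retroflex: voiceless /ʂ/, voiced /ʐ/.
alveolo-palatal: voiceless /ɕ/, voiced /ʑ/.
uvular: voiceless /χ/, voiced /ʁ/.
pharyngeal: voiceless —, voiced /ʕ/.
Every place of articulation has a voiceless member except pharyngeal, where /ħ/ would be expected.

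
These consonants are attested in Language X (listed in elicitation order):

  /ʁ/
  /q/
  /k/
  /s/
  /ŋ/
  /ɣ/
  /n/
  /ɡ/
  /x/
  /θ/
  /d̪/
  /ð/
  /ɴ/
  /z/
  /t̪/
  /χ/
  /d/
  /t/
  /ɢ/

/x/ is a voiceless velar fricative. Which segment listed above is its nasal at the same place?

/ŋ/

The nasal at the same place is a velar nasal — in this inventory, /ŋ/.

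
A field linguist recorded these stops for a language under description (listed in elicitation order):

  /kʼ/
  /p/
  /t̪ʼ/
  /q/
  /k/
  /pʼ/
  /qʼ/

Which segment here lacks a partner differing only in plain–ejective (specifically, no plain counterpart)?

/t̪ʼ/

Bilabial: /p/ ~ /pʼ/
Velar: /k/ ~ /kʼ/
Uvular: /q/ ~ /qʼ/
Dental: only /t̪ʼ/ (ejective); no plain partner.
So /t̪ʼ/ is the unpaired segment.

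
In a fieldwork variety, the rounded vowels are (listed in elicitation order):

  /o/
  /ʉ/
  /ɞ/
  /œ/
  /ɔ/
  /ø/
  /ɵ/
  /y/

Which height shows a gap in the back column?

high: front /y/, central /ʉ/, back —.
high-mid: front /ø/, central /ɵ/, back /o/.
low-mid: front /œ/, central /ɞ/, back /ɔ/.
Every height has a back member except high, where /u/ would be expected.

high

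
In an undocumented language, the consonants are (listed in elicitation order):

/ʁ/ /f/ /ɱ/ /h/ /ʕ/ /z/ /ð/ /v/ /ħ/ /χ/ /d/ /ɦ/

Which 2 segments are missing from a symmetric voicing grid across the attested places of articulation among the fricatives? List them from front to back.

labiodental: voiceless /f/, voiced /v/.
dental: voiceless —, voiced /ð/.
alveolar: voiceless —, voiced /z/.
uvular: voiceless /χ/, voiced /ʁ/.
pharyngeal: voiceless /ħ/, voiced /ʕ/.
glottal: voiceless /h/, voiced /ɦ/.
Gaps, from front to back: dental lacks voiceless (/θ/); alveolar lacks voiceless (/s/).

/θ/, /s/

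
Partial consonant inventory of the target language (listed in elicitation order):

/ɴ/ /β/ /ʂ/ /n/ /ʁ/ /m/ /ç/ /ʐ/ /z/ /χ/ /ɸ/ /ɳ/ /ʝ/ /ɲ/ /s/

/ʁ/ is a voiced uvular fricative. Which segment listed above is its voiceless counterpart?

The voiceless counterpart is a voiceless uvular fricative — in this inventory, /χ/.

/χ/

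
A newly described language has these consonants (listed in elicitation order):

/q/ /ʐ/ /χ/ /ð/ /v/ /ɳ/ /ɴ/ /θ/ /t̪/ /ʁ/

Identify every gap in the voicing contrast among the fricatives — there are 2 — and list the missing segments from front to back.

/f/, /ʂ/

labiodental: voiceless —, voiced /v/.
dental: voiceless /θ/, voiced /ð/.
retroflex: voiceless —, voiced /ʐ/.
uvular: voiceless /χ/, voiced /ʁ/.
Gaps, from front to back: labiodental lacks voiceless (/f/); retroflex lacks voiceless (/ʂ/).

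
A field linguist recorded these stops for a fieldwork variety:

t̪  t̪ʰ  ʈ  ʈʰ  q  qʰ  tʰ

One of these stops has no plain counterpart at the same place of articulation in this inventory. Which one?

/tʰ/

Dental: /t̪/ ~ /t̪ʰ/
Retroflex: /ʈ/ ~ /ʈʰ/
Uvular: /q/ ~ /qʰ/
Alveolar: only /tʰ/ (aspirated); no plain partner.
So /tʰ/ is the unpaired segment.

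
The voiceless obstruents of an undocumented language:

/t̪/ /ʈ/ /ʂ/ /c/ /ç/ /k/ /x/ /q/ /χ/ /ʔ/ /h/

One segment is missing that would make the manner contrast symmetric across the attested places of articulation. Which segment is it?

dental: stop /t̪/, fricative —.
retroflex: stop /ʈ/, fricative /ʂ/.
palatal: stop /c/, fricative /ç/.
velar: stop /k/, fricative /x/.
uvular: stop /q/, fricative /χ/.
glottal: stop /ʔ/, fricative /h/.
The dental row has no fricative member, so the gap is the dental fricative /θ/.

/θ/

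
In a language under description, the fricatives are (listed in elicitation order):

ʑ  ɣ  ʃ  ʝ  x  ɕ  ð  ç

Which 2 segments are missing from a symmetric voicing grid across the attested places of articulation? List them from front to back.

/θ/, /ʒ/

place of articulation  voiceless  voiced  
dental            —         ð       
postalveolar      ʃ         —       
alveolo-palatal   ɕ         ʑ       
palatal           ç         ʝ       
velar             x         ɣ       
Gaps, from front to back: dental lacks voiceless (/θ/); postalveolar lacks voiced (/ʒ/).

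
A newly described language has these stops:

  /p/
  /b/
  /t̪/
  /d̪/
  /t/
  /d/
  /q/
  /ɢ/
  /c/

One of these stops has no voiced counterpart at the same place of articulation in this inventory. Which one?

/c/

Bilabial: /p/ ~ /b/
Dental: /t̪/ ~ /d̪/
Alveolar: /t/ ~ /d/
Uvular: /q/ ~ /ɢ/
Palatal: only /c/ (voiceless); no voiced partner.
So /c/ is the unpaired segment.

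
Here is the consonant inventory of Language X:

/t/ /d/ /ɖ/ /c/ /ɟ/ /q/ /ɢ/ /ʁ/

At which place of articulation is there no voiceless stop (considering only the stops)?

Voiceless: /t/ (alveolar), /c/ (palatal), /q/ (uvular).
Voiced: /d/ (alveolar), /ɖ/ (retroflex), /ɟ/ (palatal), /ɢ/ (uvular).
Every place of articulation has a voiceless member except retroflex, where /ʈ/ would be expected.

retroflex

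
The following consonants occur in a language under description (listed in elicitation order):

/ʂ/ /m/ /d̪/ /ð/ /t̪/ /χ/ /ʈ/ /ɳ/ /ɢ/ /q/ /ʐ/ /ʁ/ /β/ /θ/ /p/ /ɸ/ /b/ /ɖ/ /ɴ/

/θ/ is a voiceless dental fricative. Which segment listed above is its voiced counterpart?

/ð/

The voiced counterpart is a voiced dental fricative — in this inventory, /ð/.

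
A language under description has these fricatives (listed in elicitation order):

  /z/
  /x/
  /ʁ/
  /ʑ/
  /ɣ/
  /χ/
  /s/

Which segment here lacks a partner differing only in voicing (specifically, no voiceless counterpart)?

/ʑ/

Alveolar: /s/ ~ /z/
Velar: /x/ ~ /ɣ/
Uvular: /χ/ ~ /ʁ/
Alveolo-palatal: only /ʑ/ (voiced); no voiceless partner.
So /ʑ/ is the unpaired segment.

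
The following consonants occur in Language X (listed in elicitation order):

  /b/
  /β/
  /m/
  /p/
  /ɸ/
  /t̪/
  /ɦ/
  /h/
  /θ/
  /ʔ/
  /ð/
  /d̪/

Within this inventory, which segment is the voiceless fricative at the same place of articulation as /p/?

/p/ is a voiceless bilabial stop.
The voiceless fricative at the same place is a voiceless bilabial fricative — in this inventory, /ɸ/.

/ɸ/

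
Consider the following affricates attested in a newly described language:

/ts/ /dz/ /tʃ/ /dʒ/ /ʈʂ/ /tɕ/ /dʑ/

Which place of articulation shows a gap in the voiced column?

retroflex

alveolar: voiceless /ts/, voiced /dz/.
postalveolar: voiceless /tʃ/, voiced /dʒ/.
retroflex: voiceless /ʈʂ/, voiced —.
alveolo-palatal: voiceless /tɕ/, voiced /dʑ/.
Every place of articulation has a voiced member except retroflex, where /ɖʐ/ would be expected.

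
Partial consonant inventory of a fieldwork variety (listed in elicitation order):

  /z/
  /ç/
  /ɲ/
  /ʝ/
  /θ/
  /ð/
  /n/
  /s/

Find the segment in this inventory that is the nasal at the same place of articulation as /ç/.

/ç/ is a voiceless palatal fricative.
The nasal at the same place is a palatal nasal — in this inventory, /ɲ/.

/ɲ/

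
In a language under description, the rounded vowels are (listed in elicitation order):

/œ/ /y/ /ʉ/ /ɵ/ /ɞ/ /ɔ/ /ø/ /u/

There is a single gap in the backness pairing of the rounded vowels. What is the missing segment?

/o/

high: front /y/, central /ʉ/, back /u/.
high-mid: front /ø/, central /ɵ/, back —.
low-mid: front /œ/, central /ɞ/, back /ɔ/.
The high-mid row has no back member, so the gap is the high-mid back rounded vowel /o/.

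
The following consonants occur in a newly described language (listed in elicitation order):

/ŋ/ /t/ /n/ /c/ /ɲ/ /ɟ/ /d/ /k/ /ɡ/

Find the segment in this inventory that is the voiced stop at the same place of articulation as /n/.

/d/

/n/ is an alveolar nasal.
The voiced stop at the same place is a voiced alveolar stop — in this inventory, /d/.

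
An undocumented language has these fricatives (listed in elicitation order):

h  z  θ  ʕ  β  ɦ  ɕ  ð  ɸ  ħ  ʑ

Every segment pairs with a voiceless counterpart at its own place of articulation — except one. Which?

Bilabial: /ɸ/ ~ /β/
Dental: /θ/ ~ /ð/
Alveolo-palatal: /ɕ/ ~ /ʑ/
Pharyngeal: /ħ/ ~ /ʕ/
Glottal: /h/ ~ /ɦ/
Alveolar: only /z/ (voiced); no voiceless partner.
So /z/ is the unpaired segment.

/z/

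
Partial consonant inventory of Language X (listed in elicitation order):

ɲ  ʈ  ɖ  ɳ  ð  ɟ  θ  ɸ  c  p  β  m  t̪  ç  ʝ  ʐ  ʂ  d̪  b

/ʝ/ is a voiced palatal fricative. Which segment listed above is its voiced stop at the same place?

The voiced stop at the same place is a voiced palatal stop — in this inventory, /ɟ/.

/ɟ/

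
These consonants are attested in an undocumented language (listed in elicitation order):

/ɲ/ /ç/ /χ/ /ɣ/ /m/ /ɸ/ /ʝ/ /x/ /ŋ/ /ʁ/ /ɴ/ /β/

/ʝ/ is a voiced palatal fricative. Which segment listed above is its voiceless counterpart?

/ç/

The voiceless counterpart is a voiceless palatal fricative — in this inventory, /ç/.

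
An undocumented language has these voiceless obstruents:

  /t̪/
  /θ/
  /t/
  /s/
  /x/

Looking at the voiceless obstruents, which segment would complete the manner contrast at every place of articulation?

/k/

place of articulation  stop      fricative
dental            t̪        θ       
alveolar          t         s       
velar             —         x       
The velar row has no stop member, so the gap is the velar stop /k/.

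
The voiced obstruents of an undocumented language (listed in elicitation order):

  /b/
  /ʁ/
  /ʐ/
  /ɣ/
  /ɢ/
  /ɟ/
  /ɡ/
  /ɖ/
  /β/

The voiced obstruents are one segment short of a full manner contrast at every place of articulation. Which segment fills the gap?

Stop: /b/ (bilabial), /ɖ/ (retroflex), /ɟ/ (palatal), /ɡ/ (velar), /ɢ/ (uvular).
Fricative: /β/ (bilabial), /ʐ/ (retroflex), /ɣ/ (velar), /ʁ/ (uvular).
The palatal row has no fricative member, so the gap is the palatal fricative /ʝ/.

/ʝ/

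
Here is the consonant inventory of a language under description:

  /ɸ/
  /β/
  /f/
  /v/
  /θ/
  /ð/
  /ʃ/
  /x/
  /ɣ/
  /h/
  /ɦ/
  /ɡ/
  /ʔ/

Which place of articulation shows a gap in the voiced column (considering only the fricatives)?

postalveolar

Voiceless: /ɸ/ (bilabial), /f/ (labiodental), /θ/ (dental), /ʃ/ (postalveolar), /x/ (velar), /h/ (glottal).
Voiced: /β/ (bilabial), /v/ (labiodental), /ð/ (dental), /ɣ/ (velar), /ɦ/ (glottal).
Every place of articulation has a voiced member except postalveolar, where /ʒ/ would be expected.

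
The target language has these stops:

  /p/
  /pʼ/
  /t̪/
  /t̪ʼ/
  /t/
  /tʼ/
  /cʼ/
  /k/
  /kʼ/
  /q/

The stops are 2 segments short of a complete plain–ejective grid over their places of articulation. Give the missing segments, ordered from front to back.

/c/, /qʼ/

place of articulation  plain     ejective
bilabial          p         pʼ      
dental            t̪        t̪ʼ     
alveolar          t         tʼ      
palatal           —         cʼ      
velar             k         kʼ      
uvular            q         —       
Gaps, from front to back: palatal lacks plain (/c/); uvular lacks ejective (/qʼ/).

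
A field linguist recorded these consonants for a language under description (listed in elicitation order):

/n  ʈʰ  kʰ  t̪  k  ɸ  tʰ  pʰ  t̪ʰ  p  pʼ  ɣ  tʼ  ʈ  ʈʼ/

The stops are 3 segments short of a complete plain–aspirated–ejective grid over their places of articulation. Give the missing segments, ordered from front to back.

Plain: /p/ (bilabial), /t̪/ (dental), /ʈ/ (retroflex), /k/ (velar).
Aspirated: /pʰ/ (bilabial), /t̪ʰ/ (dental), /tʰ/ (alveolar), /ʈʰ/ (retroflex), /kʰ/ (velar).
Ejective: /pʼ/ (bilabial), /tʼ/ (alveolar), /ʈʼ/ (retroflex).
Gaps, from front to back: dental lacks ejective (/t̪ʼ/); alveolar lacks plain (/t/); velar lacks ejective (/kʼ/).

/t̪ʼ/, /t/, /kʼ/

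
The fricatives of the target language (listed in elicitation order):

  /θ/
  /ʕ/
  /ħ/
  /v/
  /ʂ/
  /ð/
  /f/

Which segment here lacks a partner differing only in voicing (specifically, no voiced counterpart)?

/ʂ/

Labiodental: /f/ ~ /v/
Dental: /θ/ ~ /ð/
Pharyngeal: /ħ/ ~ /ʕ/
Retroflex: only /ʂ/ (voiceless); no voiced partner.
So /ʂ/ is the unpaired segment.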